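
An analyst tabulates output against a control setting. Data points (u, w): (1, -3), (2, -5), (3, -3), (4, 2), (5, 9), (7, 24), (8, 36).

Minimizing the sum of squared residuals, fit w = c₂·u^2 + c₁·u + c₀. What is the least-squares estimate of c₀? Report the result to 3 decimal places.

Entries of XᵀX: Σu^2·u^2 = 7476, Σu^2·u = 1080, Σu^2 = 168, Σu·u = 168, Σu = 30, Σ1 = 7.
For Xᵀw: Σu^2·w = 3687, Σu·w = 487, Σw = 60.
Normal equations: [[7476, 1080, 168]; [1080, 168, 30]; [168, 30, 7]]·[c₂, c₁, c₀]ᵀ = [3687, 487, 60]ᵀ.
Solving the 3×3 system (Gaussian elimination) gives c₂ = 1137/1204, c₁ = -1441/516, c₀ = -1279/602.

c₀ = -2.125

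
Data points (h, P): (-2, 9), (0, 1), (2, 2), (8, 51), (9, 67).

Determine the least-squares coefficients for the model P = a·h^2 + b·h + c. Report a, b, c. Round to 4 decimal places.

a = 1.0094, b = -1.8124, c = 1.2760

Normal-equation sums: Σh^2·h^2 = 10689, Σh^2·h = 1241, Σh^2 = 153, Σh·h = 153, Σh = 17, Σ1 = 5.
For XᵀP: Σh^2·P = 8735, Σh·P = 997, ΣP = 130.
So XᵀX·[a, b, c]ᵀ = XᵀP: [[10689, 1241, 153]; [1241, 153, 17]; [153, 17, 5]]·[a, b, c]ᵀ = [8735, 997, 130]ᵀ.
Solving the 3×3 system (Gaussian elimination) gives a = 971/962, b = -59281/32708, c = 2455/1924.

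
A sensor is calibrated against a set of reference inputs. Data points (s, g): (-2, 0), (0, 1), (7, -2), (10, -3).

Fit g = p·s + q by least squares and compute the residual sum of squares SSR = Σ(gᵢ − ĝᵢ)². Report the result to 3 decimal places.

SSR = 1.307

Setting ∂/∂p … = 0 gives: 153·p + 15·q = -44;  15·p + 4·q = -4.
(Σs·s = 153, Σs = 15, Σ1 = 4, Σs·g = -44, Σg = -4.)
Δ = 153·4 − 15² = 387.
p = ((-44)·4 − 15·(-4))/387 = -116/387; q = (153·(-4) − 15·(-44))/387 = 16/129.
Residuals: -280/387, 113/129, -10/387, -49/387; SSR = 506/387.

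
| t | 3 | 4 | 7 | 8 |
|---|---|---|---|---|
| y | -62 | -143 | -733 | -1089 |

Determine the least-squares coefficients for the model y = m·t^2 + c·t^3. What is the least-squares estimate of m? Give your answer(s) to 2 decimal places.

XᵀX·[m, c]ᵀ = Xᵀy reads: 6834·m + 50842·c = -108459;  50842·m + 384618·c = -819813.
Determinant 6834·384618 − 50842² = 43570448.
m = ((-108459)·384618 − 50842·(-819813))/43570448 = -8587779/10892612; c = (6834·(-819813) − 50842·(-108459))/43570448 = -22082391/10892612.

m = -0.79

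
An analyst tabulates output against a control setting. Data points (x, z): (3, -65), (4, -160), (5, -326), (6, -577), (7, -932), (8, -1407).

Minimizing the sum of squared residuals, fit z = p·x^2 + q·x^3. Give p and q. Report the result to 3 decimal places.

Normal-equation sums: Σx^2·x^2 = 8755, Σx^2·x^3 = 61743, Σx^3·x^3 = 446899.
And Σx^2·z = -167783, Σx^3·z = -1217437.
AᵀA·[p, q]ᵀ = Aᵀz becomes [[8755, 61743]; [61743, 446899]]·[p, q]ᵀ = [-167783, -1217437]ᵀ.
Eliminating q: 446899·(row 1) − 61743·(row 2) gives 100402696·p = 446899·(-167783) − 61743·(-1217437) = 186157774, so p = 93078887/50201348.
Then q = ((-1217437) − 61743·(93078887/50201348))/446899 = -149617583/50201348.

p = 1.854, q = -2.980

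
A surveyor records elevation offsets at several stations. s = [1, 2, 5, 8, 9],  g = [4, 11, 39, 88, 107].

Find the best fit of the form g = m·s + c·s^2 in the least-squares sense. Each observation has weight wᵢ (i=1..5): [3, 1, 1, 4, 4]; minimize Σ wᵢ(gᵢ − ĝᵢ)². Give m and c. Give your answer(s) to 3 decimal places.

m = 3.152, c = 0.974

Compute the Gram sums: Σwᵢ·s·s = 612, Σwᵢ·s·s^2 = 5100, Σwᵢ·s^2·s^2 = 43272.
Right-hand side: Σwᵢ·s·g = 6897, Σwᵢ·s^2·g = 58227.
XᵀWX·[m, c]ᵀ = XᵀWg becomes [[612, 5100]; [5100, 43272]]·[m, c]ᵀ = [6897, 58227]ᵀ.
Eliminating c: 43272·(row 1) − 5100·(row 2) gives 472464·m = 43272·6897 − 5100·58227 = 1489284, so m = 41369/13124.
Then c = (58227 − 5100·(41369/13124))/43272 = 188/193.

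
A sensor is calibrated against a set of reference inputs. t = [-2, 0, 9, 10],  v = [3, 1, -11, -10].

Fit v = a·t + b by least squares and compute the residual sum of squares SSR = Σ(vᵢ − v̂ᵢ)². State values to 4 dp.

SSR = 2.4523

Compute the Gram sums: Σt·t = 185, Σt = 17, Σ1 = 4.
Moment sums: Σt·v = -205, Σv = -17.
Normal equations: [[185, 17]; [17, 4]]·[a, b]ᵀ = [-205, -17]ᵀ.
Eliminating b: 4·(row 1) − 17·(row 2) gives 451·a = 4·(-205) − 17·(-17) = -531, so a = -531/451.
Then b = ((-17) − 17·(-531/451))/4 = 340/451.
Residuals: -49/451, 111/451, -522/451, 460/451; SSR = 1106/451.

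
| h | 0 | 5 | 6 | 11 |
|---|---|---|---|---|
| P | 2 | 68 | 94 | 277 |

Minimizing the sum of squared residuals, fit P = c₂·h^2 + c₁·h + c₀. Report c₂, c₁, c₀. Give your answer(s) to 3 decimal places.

Sums needed: Σh^2·h^2 = 16562, Σh^2·h = 1672, Σh^2 = 182, Σh·h = 182, Σh = 22, Σ1 = 4.
Moment sums: Σh^2·P = 38601, Σh·P = 3951, ΣP = 441.
MᵀM·[c₂, c₁, c₀]ᵀ = MᵀP becomes [[16562, 1672, 182]; [1672, 182, 22]; [182, 22, 4]]·[c₂, c₁, c₀]ᵀ = [38601, 3951, 441]ᵀ.
Row-reducing yields c₂ = 39/20, c₁ = 4341/1220, c₀ = 477/244.

c₂ = 1.950, c₁ = 3.558, c₀ = 1.955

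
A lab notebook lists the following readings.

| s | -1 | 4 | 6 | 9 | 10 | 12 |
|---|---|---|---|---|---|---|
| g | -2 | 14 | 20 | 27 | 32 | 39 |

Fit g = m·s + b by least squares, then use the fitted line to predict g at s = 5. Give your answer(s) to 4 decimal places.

Sums needed: Σs·s = 378, Σs = 40, Σ1 = 6.
For Aᵀg: Σs·g = 1209, Σg = 130.
Normal equations: [[378, 40]; [40, 6]]·[m, b]ᵀ = [1209, 130]ᵀ.
det = 378·6 − 40² = 668.
m = (1209·6 − 40·130)/668 = 1027/334; b = (378·130 − 40·1209)/668 = 195/167.
At s = 5: ĝ = (1027/334)·(5) + (195/167)·(1) = 5525/334.

ĝ = 16.5419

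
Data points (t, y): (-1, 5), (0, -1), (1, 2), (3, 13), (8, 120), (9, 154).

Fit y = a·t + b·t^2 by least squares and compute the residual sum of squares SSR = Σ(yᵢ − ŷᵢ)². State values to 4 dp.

Compute the Gram sums: Σt·t = 156, Σt·t^2 = 1268, Σt^2·t^2 = 10740.
And Σt·y = 2382, Σt^2·y = 20278.
det = 156·10740 − 1268² = 67616.
a = (2382·10740 − 1268·20278)/67616 = -4057/2113; b = (156·20278 − 1268·2382)/67616 = 8937/4226.
Residuals: 4079/4226, -1, 7629/4226, -1153/4226, 32/2113, -67/4226; SSR = 11126/2113.

SSR = 5.2655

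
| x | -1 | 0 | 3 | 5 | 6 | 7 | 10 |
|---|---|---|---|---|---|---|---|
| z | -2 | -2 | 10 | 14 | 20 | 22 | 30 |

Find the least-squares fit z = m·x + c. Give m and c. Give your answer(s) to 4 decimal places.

Sums needed: Σx·x = 220, Σx = 30, Σ1 = 7.
Right-hand side: Σx·z = 676, Σz = 92.
MᵀM·[m, c]ᵀ = Mᵀz becomes [[220, 30]; [30, 7]]·[m, c]ᵀ = [676, 92]ᵀ.
Determinant 220·7 − 30² = 640.
m = (676·7 − 30·92)/640 = 493/160; c = (220·92 − 30·676)/640 = -1/16.

m = 3.0813, c = -0.0625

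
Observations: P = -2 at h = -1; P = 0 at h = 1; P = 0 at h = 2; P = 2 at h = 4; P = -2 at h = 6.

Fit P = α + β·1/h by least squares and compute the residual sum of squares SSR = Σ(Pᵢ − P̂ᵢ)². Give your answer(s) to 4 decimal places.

Sums needed: Σ1 = 5, Σ1/h = 11/12, Σ1/h·1/h = 337/144.
Right-hand side: ΣP = -2, Σ1/h·P = 13/6.
XᵀX·[α, β]ᵀ = XᵀP becomes [[5, 11/12]; [11/12, 337/144]]·[α, β]ᵀ = [-2, 13/6]ᵀ.
Δ = 5·(337/144) − (11/12)² = 391/36.
α = ((-2)·(337/144) − (11/12)·(13/6))/(391/36) = -240/391; β = (5·(13/6) − (11/12)·(-2))/(391/36) = 456/391.
Residuals: -86/391, -216/391, 12/391, 908/391, -618/391; SSR = 3224/391.

SSR = 8.2455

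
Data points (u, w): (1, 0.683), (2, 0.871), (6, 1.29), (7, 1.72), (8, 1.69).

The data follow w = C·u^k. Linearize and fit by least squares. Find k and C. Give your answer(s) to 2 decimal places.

k = 0.44, C = 0.66

Let Y = ln w. Fitting Y = k·ln u + ln C by least squares:
Sums: Σln u = 6.5103, Σ(ln u)² = 11.8015, Σln w = 0.8023, Σln u·ln w = 2.5070.
Normal system: [[11.8015, 6.5103]; [6.5103, 5]]·[k, ln C]ᵀ = [2.5070, 0.8023]ᵀ.
Δ = 11.8015·5 − (6.5103)² = 16.6240; k = (2.5070·5 − 6.5103·0.8023)/16.6240 = 0.43982, ln C = (11.8015·0.8023 − 6.5103·2.5070)/16.6240 = -0.41220, so C = exp(-0.41220) = 0.66219.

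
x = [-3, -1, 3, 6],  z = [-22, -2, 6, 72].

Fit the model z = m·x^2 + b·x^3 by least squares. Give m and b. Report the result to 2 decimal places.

m = -0.94, b = 0.49

The normal system MᵀM·[m, b]ᵀ = Mᵀz is [[1459, 7775]; [7775, 48115]]·[m, b]ᵀ = [2446, 16310]ᵀ.
Δ = 1459·48115 − 7775² = 9749160.
m = (2446·48115 − 7775·16310)/9749160 = -25336/27081; b = (1459·16310 − 7775·2446)/9749160 = 13274/27081.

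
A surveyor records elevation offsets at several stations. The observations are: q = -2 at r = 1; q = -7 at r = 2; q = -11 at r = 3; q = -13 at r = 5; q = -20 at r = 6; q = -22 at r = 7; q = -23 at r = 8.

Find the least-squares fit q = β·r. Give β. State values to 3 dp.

β = -3.043

Sums needed: Σr·r = 188.
For Xᵀq: Σr·q = -572.
So XᵀX·[β]ᵀ = Xᵀq: [[188]]·[β]ᵀ = [-572]ᵀ.
β = (-572)/188 = -3.04255.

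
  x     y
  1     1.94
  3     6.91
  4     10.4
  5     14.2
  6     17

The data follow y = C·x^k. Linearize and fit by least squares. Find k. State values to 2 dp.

k = 1.22

With ln yᵢ as the transformed response and ln xᵢ as the regressor:
Σln x = 5.8861, Σ(ln x)² = 8.9295, Σln y = 10.4239, Σln x·ln y = 14.7167.
Equations: 8.9295·k + 5.8861·ln C = 14.7167;  5.8861·k + 5·ln C = 10.4239.
Δ = 8.9295·5 − (5.8861)² = 10.0010; k = (14.7167·5 − 5.8861·10.4239)/10.0010 = 1.22259, ln C = (8.9295·10.4239 − 5.8861·14.7167)/10.0010 = 0.64553.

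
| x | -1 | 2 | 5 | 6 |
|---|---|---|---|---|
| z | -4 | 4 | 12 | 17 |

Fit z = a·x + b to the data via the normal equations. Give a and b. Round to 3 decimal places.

Sums needed: Σx·x = 66, Σx = 12, Σ1 = 4.
For Aᵀz: Σx·z = 174, Σz = 29.
AᵀA·[a, b]ᵀ = Aᵀz becomes [[66, 12]; [12, 4]]·[a, b]ᵀ = [174, 29]ᵀ.
Eliminating b: 4·(row 1) − 12·(row 2) gives 120·a = 4·174 − 12·29 = 348, so a = 29/10.
Then b = (29 − 12·(29/10))/4 = -29/20.

a = 2.900, b = -1.450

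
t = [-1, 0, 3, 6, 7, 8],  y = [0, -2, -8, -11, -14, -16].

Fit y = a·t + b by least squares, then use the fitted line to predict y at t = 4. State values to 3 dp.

ŷ = -8.784

Compute the Gram sums: Σt·t = 159, Σt = 23, Σ1 = 6.
And Σt·y = -316, Σy = -51.
det = 159·6 − 23² = 425.
a = ((-316)·6 − 23·(-51))/425 = -723/425; b = (159·(-51) − 23·(-316))/425 = -841/425.
At t = 4: ŷ = (-723/425)·(4) + (-841/425)·(1) = -3733/425.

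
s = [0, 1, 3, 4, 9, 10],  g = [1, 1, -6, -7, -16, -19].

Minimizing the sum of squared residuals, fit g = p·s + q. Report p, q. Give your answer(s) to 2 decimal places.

p = -2.01, q = 1.39

Sums needed: Σs·s = 207, Σs = 27, Σ1 = 6.
And Σs·g = -379, Σg = -46.
MᵀM·[p, q]ᵀ = Mᵀg becomes [[207, 27]; [27, 6]]·[p, q]ᵀ = [-379, -46]ᵀ.
Determinant 207·6 − 27² = 513.
p = ((-379)·6 − 27·(-46))/513 = -344/171; q = (207·(-46) − 27·(-379))/513 = 79/57.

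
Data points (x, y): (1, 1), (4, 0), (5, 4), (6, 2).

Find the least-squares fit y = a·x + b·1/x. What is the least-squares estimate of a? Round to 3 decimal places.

a = 0.399

Setting ∂/∂a … = 0 gives: 78·a + 4·b = 33;  4·a + (4069/3600)·b = 32/15.
det = 78·(4069/3600) − 4² = 43297/600.
a = (33·(4069/3600) − 4·(32/15))/(43297/600) = 34519/86594; b = (78·(32/15) − 4·33)/(43297/600) = 20640/43297.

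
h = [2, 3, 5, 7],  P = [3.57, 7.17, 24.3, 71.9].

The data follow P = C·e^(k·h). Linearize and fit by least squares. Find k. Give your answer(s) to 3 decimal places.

k = 0.598

Let Y = ln P. Fitting Y = k·h + ln C by least squares:
Σh = 17.0000, Σ(h)² = 87.0000, Σln P = 10.7082, Σh·ln P = 54.3342.
Equations: 87.0000·k + 17.0000·ln C = 54.3342;  17.0000·k + 4·ln C = 10.7082.
Slope k = (n·Σh·ln P − Σh·Σln P)/(n·Σ(h)² − (Σh)²) = (4·54.3342 − 17.0000·10.7082)/59.0000 = 0.59825; ln C = (Σln P − k·Σh)/n = 0.13449.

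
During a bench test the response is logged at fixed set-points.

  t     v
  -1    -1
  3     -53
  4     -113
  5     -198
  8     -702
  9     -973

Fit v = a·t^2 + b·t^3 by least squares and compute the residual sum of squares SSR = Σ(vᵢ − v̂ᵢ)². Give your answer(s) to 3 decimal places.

SSR = 7.813

Setting ∂/∂a … = 0 gives: 11620·a + 96208·b = -130977;  96208·a + 814036·b = -1102153.
det = 11620·814036 − 96208² = 203119056.
a = ((-130977)·814036 − 96208·(-1102153))/203119056 = -20859191/7254252; b = (11620·(-1102153) − 96208·(-130977))/203119056 = -7356523/7254252.
Residuals: 1562104/1813563, 52319/201507, -1263829/604521, 2351627/3627126, 2260774/1813563, -109027/134338; SSR = 28339003/3627126.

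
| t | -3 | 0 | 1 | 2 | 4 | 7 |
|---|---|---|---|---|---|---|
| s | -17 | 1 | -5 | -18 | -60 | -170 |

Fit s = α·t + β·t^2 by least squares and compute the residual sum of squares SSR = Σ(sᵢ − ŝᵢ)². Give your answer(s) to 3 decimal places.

SSR = 3.658

Forming AᵀA = [[79, 389]; [389, 2755]] and Aᵀs = [-1420, -9520]ᵀ gives AᵀA·[α, β]ᵀ = Aᵀs.
Δ = 79·2755 − 389² = 66324.
α = ((-1420)·2755 − 389·(-9520))/66324 = -52205/16581; β = (79·(-9520) − 389·(-1420))/66324 = -49925/16581.
Residuals: 3611/5527, 1, 19225/16581, 1884/5527, 12760/16581, -7010/16581; SSR = 60659/16581.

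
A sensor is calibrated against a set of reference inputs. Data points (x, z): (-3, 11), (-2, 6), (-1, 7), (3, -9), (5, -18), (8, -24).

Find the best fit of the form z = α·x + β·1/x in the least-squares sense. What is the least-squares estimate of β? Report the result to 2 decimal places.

Normal-equation sums: Σx·x = 112, Σx·1/x = 6, Σ1/x·1/x = 22001/14400.
Right-hand side: Σx·z = -361, Σ1/x·z = -349/15.
So MᵀM·[α, β]ᵀ = Mᵀz: [[112, 6]; [6, 22001/14400]]·[α, β]ᵀ = [-361, -349/15]ᵀ.
Determinant 112·(22001/14400) − 6² = 121607/900.
α = ((-361)·(22001/14400) − 6·(-349/15))/(121607/900) = -5932121/1945712; β = (112·(-349/15) − 6·(-361))/(121607/900) = -395880/121607.

β = -3.26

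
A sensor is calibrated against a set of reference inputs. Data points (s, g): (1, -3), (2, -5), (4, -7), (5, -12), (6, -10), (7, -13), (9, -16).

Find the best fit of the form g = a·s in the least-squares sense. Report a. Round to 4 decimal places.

Normal-equation sums: Σs·s = 212.
For Mᵀg: Σs·g = -396.
Normal equations: [[212]]·[a]ᵀ = [-396]ᵀ.
a = (-396)/212 = -1.86792.

a = -1.8679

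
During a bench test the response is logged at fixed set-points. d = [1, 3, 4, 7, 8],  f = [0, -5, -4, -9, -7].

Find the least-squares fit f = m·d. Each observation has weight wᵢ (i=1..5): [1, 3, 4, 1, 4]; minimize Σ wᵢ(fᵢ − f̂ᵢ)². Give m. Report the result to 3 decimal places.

m = -0.997

Sums needed: Σwᵢ·d·d = 397.
Right-hand side: Σwᵢ·d·f = -396.
XᵀWX·[m]ᵀ = XᵀWf becomes [[397]]·[m]ᵀ = [-396]ᵀ.
Hence m = -396 / 397 ≈ -0.997481.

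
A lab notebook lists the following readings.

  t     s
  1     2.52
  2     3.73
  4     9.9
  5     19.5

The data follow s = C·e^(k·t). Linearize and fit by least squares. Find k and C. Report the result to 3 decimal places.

Let Y = ln s. Fitting Y = k·t + ln C by least squares:
Σt = 12.0000, Σ(t)² = 46.0000, Σln s = 7.5036, Σt·ln s = 27.5793.
Equations: 46.0000·k + 12.0000·ln C = 27.5793;  12.0000·k + 4·ln C = 7.5036.
Slope k = (n·Σt·ln s − Σt·Σln s)/(n·Σ(t)² − (Σt)²) = (4·27.5793 − 12.0000·7.5036)/40.0000 = 0.50684; ln C = (Σln s − k·Σt)/n = 0.35537, so C = exp(0.35537) = 1.42671.

k = 0.507, C = 1.427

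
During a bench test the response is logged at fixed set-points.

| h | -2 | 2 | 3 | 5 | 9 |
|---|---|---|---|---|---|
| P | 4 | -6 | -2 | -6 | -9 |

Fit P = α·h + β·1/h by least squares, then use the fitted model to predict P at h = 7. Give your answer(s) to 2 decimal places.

MᵀM·[α, β]ᵀ = MᵀP reads: 123·α + 5·β = -137;  5·α + (2687/4050)·β = -118/15.
(Σh·h = 123, Σh·1/h = 5, Σ1/h·1/h = 2687/4050, Σh·P = -137, Σ1/h·P = -118/15.)
Eliminating β: (2687/4050)·(row 1) − 5·(row 2) gives (76417/1350)·α = (2687/4050)·(-137) − 5·(-118/15) = -208819/4050, so α = -208819/229251.
Then β = ((-118/15) − 5·(-208819/229251))/(2687/4050) = -381510/76417.
At h = 7: P̂ = (-208819/229251)·(7) + (-381510/76417)·(1/7) = -11376661/1604757.

P̂ = -7.09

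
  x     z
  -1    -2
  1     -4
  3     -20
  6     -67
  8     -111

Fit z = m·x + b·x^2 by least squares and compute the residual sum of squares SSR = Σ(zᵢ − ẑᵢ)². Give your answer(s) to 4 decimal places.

MᵀM·[m, b]ᵀ = Mᵀz reads: 111·m + 755·b = -1352;  755·m + 5475·b = -9702.
(Σx·x = 111, Σx·x^2 = 755, Σx^2·x^2 = 5475, Σx·z = -1352, Σx^2·z = -9702.)
Determinant 111·5475 − 755² = 37700.
m = ((-1352)·5475 − 755·(-9702))/37700 = -7719/3770; b = (111·(-9702) − 755·(-1352))/37700 = -28081/18850.
Residuals: -24107/9425, -4362/9425, -4243/9425, -10232/9425, 6797/9425; SSR = 81599/9425.

SSR = 8.6577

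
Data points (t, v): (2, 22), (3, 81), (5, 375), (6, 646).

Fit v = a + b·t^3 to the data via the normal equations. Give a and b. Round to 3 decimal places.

a = -0.756, b = 2.997

The normal equations are: 4·a + 376·b = 1124;  376·a + 63074·b = 188774.
(Σ1 = 4, Σt^3 = 376, Σt^3·t^3 = 63074, Σv = 1124, Σt^3·v = 188774.)
Eliminating b: 63074·(row 1) − 376·(row 2) gives 110920·a = 63074·1124 − 376·188774 = -83848, so a = -223/295.
Then b = (188774 − 376·(-223/295))/63074 = 41559/13865.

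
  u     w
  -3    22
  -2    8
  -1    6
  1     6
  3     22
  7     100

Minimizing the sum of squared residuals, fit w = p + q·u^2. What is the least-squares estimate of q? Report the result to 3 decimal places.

q = 1.976

Entries of AᵀA: Σ1 = 6, Σu^2 = 73, Σu^2·u^2 = 2581.
Right-hand side: Σw = 164, Σu^2·w = 5340.
So AᵀA·[p, q]ᵀ = Aᵀw: [[6, 73]; [73, 2581]]·[p, q]ᵀ = [164, 5340]ᵀ.
det = 6·2581 − 73² = 10157.
p = (164·2581 − 73·5340)/10157 = 33464/10157; q = (6·5340 − 73·164)/10157 = 20068/10157.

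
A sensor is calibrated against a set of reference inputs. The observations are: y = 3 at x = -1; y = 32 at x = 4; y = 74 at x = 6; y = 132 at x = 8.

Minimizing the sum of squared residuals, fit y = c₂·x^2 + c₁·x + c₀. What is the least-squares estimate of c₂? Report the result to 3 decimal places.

Forming MᵀM = [[5649, 791, 117]; [791, 117, 17]; [117, 17, 4]] and Mᵀy = [11627, 1625, 241]ᵀ gives MᵀM·[c₂, c₁, c₀]ᵀ = Mᵀy.
Row-reducing yields c₂ = 14192/6679, c₁ = -3497/6679, c₀ = 2156/6679.

c₂ = 2.125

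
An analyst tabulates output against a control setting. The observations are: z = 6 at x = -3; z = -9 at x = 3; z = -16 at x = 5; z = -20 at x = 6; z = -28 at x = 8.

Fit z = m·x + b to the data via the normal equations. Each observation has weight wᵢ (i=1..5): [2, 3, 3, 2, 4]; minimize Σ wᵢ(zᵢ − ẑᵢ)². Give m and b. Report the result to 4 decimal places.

From the data, Σwᵢ·x·x = 448, Σwᵢ·x = 62, Σwᵢ·1 = 14.
Right-hand side: Σwᵢ·x·z = -1493, Σwᵢ·z = -215.
Eliminating b: 14·(row 1) − 62·(row 2) gives 2428·m = 14·(-1493) − 62·(-215) = -7572, so m = -1893/607.
Then b = ((-215) − 62·(-1893/607))/14 = -1877/1214.

m = -3.1186, b = -1.5461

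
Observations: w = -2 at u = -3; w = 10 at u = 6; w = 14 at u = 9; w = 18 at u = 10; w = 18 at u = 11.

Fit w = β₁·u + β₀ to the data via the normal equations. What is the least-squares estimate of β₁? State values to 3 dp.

β₁ = 1.449

Forming AᵀA = [[347, 33]; [33, 5]] and Aᵀw = [570, 58]ᵀ gives AᵀA·[β₁, β₀]ᵀ = Aᵀw.
Eliminating β₀: 5·(row 1) − 33·(row 2) gives 646·β₁ = 5·570 − 33·58 = 936, so β₁ = 468/323.
Then β₀ = (58 − 33·(468/323))/5 = 658/323.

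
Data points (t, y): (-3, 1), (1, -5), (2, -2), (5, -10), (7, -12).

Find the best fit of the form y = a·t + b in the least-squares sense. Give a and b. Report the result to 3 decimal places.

a = -1.331, b = -2.405

Forming XᵀX = [[88, 12]; [12, 5]] and Xᵀy = [-146, -28]ᵀ gives XᵀX·[a, b]ᵀ = Xᵀy.
Determinant 88·5 − 12² = 296.
a = ((-146)·5 − 12·(-28))/296 = -197/148; b = (88·(-28) − 12·(-146))/296 = -89/37.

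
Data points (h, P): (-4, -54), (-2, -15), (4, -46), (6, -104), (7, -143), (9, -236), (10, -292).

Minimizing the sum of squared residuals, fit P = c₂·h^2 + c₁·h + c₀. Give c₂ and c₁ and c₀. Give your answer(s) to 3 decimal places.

From the data, Σh^2·h^2 = 20786, Σh^2·h = 2280, Σh^2 = 302, Σh·h = 302, Σh = 30, Σ1 = 7.
Moment sums: Σh^2·P = -60727, Σh·P = -6607, ΣP = -890.
XᵀX·[c₂, c₁, c₀]ᵀ = XᵀP becomes [[20786, 2280, 302]; [2280, 302, 30]; [302, 30, 7]]·[c₂, c₁, c₀]ᵀ = [-60727, -6607, -890]ᵀ.
Inverting the 3×3 Gram matrix, [c₂, c₁, c₀]ᵀ = [-3919359/1307698, 1218607/1307698, -1197358/653849]ᵀ.

c₂ = -2.997, c₁ = 0.932, c₀ = -1.831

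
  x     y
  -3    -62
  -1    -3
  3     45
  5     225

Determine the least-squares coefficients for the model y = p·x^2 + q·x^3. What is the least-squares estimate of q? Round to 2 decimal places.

Forming MᵀM = [[788, 3124]; [3124, 17084]] and Mᵀy = [5469, 31017]ᵀ gives MᵀM·[p, q]ᵀ = Mᵀy.
Δ = 788·17084 − 3124² = 3702816.
p = (5469·17084 − 3124·31017)/3702816 = -48121/51428; q = (788·31017 − 3124·5469)/3702816 = 51085/25714.

q = 1.99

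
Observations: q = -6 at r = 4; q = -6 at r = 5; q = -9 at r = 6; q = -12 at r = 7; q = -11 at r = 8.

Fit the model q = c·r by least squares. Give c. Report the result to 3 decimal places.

The normal equations are: 190·c = -280.
Hence c = -280 / 190 ≈ -1.47368.

c = -1.474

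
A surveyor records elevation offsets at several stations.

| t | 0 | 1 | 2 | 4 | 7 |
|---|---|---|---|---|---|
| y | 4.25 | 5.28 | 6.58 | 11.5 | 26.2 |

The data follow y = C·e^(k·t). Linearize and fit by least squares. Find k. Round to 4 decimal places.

k = 0.2628

Linearized form: ln y = k·t + ln C. From the 5 transformed points,
AᵀA = [[70.0000, 14.0000]; [14.0000, 5]], rhs = [38.0617, 10.7030]ᵀ  (here Σt = 14.0000, Σ(t)² = 70.0000, Σln y = 10.7030, Σt·ln y = 38.0617).
Solving (det = 154.0000): k = 0.26277, ln C = 1.40484.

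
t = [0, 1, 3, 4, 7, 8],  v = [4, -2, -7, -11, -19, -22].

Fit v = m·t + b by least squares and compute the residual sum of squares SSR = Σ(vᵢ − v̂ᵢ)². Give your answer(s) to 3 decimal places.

Compute the Gram sums: Σt·t = 139, Σt = 23, Σ1 = 6.
Moment sums: Σt·v = -376, Σv = -57.
MᵀM·[m, b]ᵀ = Mᵀv becomes [[139, 23]; [23, 6]]·[m, b]ᵀ = [-376, -57]ᵀ.
Determinant 139·6 − 23² = 305.
m = ((-376)·6 − 23·(-57))/305 = -189/61; b = (139·(-57) − 23·(-376))/305 = 145/61.
Residuals: 99/61, -78/61, -5/61, -60/61, 19/61, 25/61; SSR = 336/61.

SSR = 5.508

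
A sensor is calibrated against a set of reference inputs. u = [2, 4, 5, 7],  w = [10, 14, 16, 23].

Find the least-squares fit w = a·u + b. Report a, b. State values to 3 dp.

a = 2.577, b = 4.154

With design matrix X, XᵀX = [[94, 18]; [18, 4]] and Xᵀw = [317, 63]ᵀ.
Δ = 94·4 − 18² = 52.
a = (317·4 − 18·63)/52 = 67/26; b = (94·63 − 18·317)/52 = 54/13.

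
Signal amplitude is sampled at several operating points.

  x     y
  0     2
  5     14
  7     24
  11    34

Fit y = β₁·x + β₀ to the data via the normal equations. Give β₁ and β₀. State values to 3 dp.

With design matrix A, AᵀA = [[195, 23]; [23, 4]] and Aᵀy = [612, 74]ᵀ.
Determinant 195·4 − 23² = 251.
β₁ = (612·4 − 23·74)/251 = 746/251; β₀ = (195·74 − 23·612)/251 = 354/251.

β₁ = 2.972, β₀ = 1.410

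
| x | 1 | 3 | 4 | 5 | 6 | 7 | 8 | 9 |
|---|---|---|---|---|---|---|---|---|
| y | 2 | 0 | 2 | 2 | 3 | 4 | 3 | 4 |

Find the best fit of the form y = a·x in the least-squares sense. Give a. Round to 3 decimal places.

a = 0.448

From the data, Σx·x = 281.
Right-hand side: Σx·y = 126.
Normal equations: [[281]]·[a]ᵀ = [126]ᵀ.
a = 126/281 = 0.448399.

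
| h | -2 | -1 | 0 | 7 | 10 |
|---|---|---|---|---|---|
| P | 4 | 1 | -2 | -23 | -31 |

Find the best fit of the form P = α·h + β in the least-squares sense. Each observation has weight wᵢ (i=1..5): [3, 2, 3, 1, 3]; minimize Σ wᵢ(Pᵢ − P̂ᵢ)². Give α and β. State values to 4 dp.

Forming MᵀWM = [[363, 29]; [29, 12]] and MᵀWP = [-1117, -108]ᵀ gives MᵀWM·[α, β]ᵀ = MᵀWP.
det = 363·12 − 29² = 3515.
α = ((-1117)·12 − 29·(-108))/3515 = -10272/3515; β = (363·(-108) − 29·(-1117))/3515 = -6811/3515.

α = -2.9223, β = -1.9377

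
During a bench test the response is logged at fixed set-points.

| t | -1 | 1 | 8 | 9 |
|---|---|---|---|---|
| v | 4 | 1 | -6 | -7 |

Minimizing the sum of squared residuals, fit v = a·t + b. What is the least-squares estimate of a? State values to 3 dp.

a = -1.070

Forming XᵀX = [[147, 17]; [17, 4]] and Xᵀv = [-114, -8]ᵀ gives XᵀX·[a, b]ᵀ = Xᵀv.
Eliminating b: 4·(row 1) − 17·(row 2) gives 299·a = 4·(-114) − 17·(-8) = -320, so a = -320/299.
Then b = ((-8) − 17·(-320/299))/4 = 762/299.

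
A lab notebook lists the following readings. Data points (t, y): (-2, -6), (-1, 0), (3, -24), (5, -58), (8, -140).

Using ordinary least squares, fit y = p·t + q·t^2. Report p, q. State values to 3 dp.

Normal-equation sums: Σt·t = 103, Σt·t^2 = 655, Σt^2·t^2 = 4819.
For Xᵀy: Σt·y = -1470, Σt^2·y = -10650.
det = 103·4819 − 655² = 67332.
p = ((-1470)·4819 − 655·(-10650))/67332 = -9015/5611; q = (103·(-10650) − 655·(-1470))/67332 = -11175/5611.

p = -1.607, q = -1.992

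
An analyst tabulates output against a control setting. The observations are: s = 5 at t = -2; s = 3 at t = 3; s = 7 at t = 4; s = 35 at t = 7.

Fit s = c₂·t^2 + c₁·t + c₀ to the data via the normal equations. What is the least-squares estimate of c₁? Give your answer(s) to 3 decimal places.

c₁ = -1.487

Forming AᵀA = [[2754, 426, 78]; [426, 78, 12]; [78, 12, 4]] and Aᵀs = [1874, 272, 50]ᵀ gives AᵀA·[c₂, c₁, c₀]ᵀ = Aᵀs.
Row-reducing yields c₂ = 2389/2487, c₁ = -3697/2487, c₀ = -1469/829.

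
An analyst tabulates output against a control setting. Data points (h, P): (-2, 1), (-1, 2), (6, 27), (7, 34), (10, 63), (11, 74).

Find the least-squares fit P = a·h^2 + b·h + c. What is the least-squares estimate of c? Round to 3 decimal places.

XᵀX·[a, b, c]ᵀ = XᵀP reads: 28355·a + 2881·b + 311·c = 17898;  2881·a + 311·b + 31·c = 1840;  311·a + 31·b + 6·c = 201.
Solving the 3×3 system (Gaussian elimination) gives a = 16037/33288, b = 207067/166440, c = 3067/1460.

c = 2.101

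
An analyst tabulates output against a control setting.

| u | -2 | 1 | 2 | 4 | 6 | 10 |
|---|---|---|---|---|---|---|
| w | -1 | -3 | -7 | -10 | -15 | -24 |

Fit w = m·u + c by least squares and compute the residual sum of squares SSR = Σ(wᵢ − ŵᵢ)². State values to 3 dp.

Setting ∂/∂m … = 0 gives: 161·m + 21·c = -385;  21·m + 6·c = -60.
(Σu·u = 161, Σu = 21, Σ1 = 6, Σu·w = -385, Σw = -60.)
Δ = 161·6 − 21² = 525.
m = ((-385)·6 − 21·(-60))/525 = -2; c = (161·(-60) − 21·(-385))/525 = -3.
Residuals: -2, 2, 0, 1, 0, -1; SSR = 10.

SSR = 10.000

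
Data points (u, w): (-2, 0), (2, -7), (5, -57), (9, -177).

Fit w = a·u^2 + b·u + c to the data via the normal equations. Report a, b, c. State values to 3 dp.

Entries of MᵀM: Σu^2·u^2 = 7218, Σu^2·u = 854, Σu^2 = 114, Σu·u = 114, Σu = 14, Σ1 = 4.
And Σu^2·w = -15790, Σu·w = -1892, Σw = -241.
So MᵀM·[a, b, c]ᵀ = Mᵀw: [[7218, 854, 114]; [854, 114, 14]; [114, 14, 4]]·[a, b, c]ᵀ = [-15790, -1892, -241]ᵀ.
Inverting the 3×3 Gram matrix, [a, b, c]ᵀ = [-113/56, -1043/520, 1947/455]ᵀ.

a = -2.018, b = -2.006, c = 4.279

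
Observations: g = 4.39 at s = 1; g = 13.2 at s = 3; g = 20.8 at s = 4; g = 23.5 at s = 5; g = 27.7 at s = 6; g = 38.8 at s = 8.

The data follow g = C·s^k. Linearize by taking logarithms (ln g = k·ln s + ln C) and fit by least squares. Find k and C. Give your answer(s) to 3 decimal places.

Let Y = ln g. Fitting Y = k·ln s + ln C by least squares:
Σln s = 7.9655, Σ(ln s)² = 13.2535, Σln g = 17.2314, Σln s·ln g = 25.6817.
Equations: 13.2535·k + 7.9655·ln C = 25.6817;  7.9655·k + 6·ln C = 17.2314.
Solving (det = 16.0713): k = 1.04739, ln C = 1.48138, so C = exp(1.48138) = 4.39903.

k = 1.047, C = 4.399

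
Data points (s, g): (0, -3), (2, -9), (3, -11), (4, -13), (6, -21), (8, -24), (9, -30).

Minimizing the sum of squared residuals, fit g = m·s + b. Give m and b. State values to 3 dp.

Forming AᵀA = [[210, 32]; [32, 7]] and Aᵀg = [-691, -111]ᵀ gives AᵀA·[m, b]ᵀ = Aᵀg.
Eliminating b: 7·(row 1) − 32·(row 2) gives 446·m = 7·(-691) − 32·(-111) = -1285, so m = -1285/446.
Then b = ((-111) − 32·(-1285/446))/7 = -599/223.

m = -2.881, b = -2.686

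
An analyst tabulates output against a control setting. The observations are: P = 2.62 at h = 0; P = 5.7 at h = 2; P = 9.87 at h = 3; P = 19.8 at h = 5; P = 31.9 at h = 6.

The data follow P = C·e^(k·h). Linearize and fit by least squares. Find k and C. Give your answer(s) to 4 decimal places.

With ln Pᵢ as the transformed response and hᵢ as the regressor:
XᵀX = [[74.0000, 16.0000]; [16.0000, 5]], rhs = [46.0535, 11.4414]ᵀ  (here Σh = 16.0000, Σ(h)² = 74.0000, Σln P = 11.4414, Σh·ln P = 46.0535).
Solving (det = 114.0000): k = 0.41407, ln C = 0.96325, so C = exp(0.96325) = 2.62019.

k = 0.4141, C = 2.6202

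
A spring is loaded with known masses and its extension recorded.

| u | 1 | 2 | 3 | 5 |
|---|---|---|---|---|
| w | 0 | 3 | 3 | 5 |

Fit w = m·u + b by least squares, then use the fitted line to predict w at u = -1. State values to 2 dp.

ŵ = -1.43

MᵀM·[m, b]ᵀ = Mᵀw reads: 39·m + 11·b = 40;  11·m + 4·b = 11.
(Σu·u = 39, Σu = 11, Σ1 = 4, Σu·w = 40, Σw = 11.)
Eliminating b: 4·(row 1) − 11·(row 2) gives 35·m = 4·40 − 11·11 = 39, so m = 39/35.
Then b = (11 − 11·(39/35))/4 = -11/35.
At u = -1: ŵ = (39/35)·(-1) + (-11/35)·(1) = -10/7.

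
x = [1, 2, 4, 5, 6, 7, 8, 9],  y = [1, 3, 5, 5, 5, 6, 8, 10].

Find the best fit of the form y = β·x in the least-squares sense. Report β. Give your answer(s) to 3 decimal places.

Setting ∂/∂β … = 0 gives: 276·β = 278.
β = 278/276 = 1.00725.

β = 1.007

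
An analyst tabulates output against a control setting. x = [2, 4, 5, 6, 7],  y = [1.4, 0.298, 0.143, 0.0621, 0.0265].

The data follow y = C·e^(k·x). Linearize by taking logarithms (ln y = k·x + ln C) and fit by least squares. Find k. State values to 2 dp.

Linearized form: ln y = k·x + ln C. From the 5 transformed points,
Σx = 24.0000, Σ(x)² = 130.0000, Σln y = -9.2287, Σx·ln y = -55.9826.
Normal system: [[130.0000, 24.0000]; [24.0000, 5]]·[k, ln C]ᵀ = [-55.9826, -9.2287]ᵀ.
Slope k = (n·Σx·ln y − Σx·Σln y)/(n·Σ(x)² − (Σx)²) = (5·-55.9826 − 24.0000·-9.2287)/74.0000 = -0.78951; ln C = (Σln y − k·Σx)/n = 1.94390.

k = -0.79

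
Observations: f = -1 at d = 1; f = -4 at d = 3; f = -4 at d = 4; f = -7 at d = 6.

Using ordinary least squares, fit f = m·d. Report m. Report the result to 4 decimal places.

From the data, Σd·d = 62.
For Xᵀf: Σd·f = -71.
So XᵀX·[m]ᵀ = Xᵀf: [[62]]·[m]ᵀ = [-71]ᵀ.
Hence m = -71 / 62 ≈ -1.14516.

m = -1.1452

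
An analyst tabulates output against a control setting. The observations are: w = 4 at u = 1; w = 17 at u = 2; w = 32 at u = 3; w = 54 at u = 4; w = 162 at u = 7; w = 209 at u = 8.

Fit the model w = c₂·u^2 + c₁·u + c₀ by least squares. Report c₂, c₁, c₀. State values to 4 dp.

c₂ = 3.1162, c₁ = 1.1613, c₀ = 0.5583

Compute the Gram sums: Σu^2·u^2 = 6851, Σu^2·u = 955, Σu^2 = 143, Σu·u = 143, Σu = 25, Σ1 = 6.
And Σu^2·w = 22538, Σu·w = 3156, Σw = 478.
Row-reducing yields c₂ = 43901/14088, c₁ = 16361/14088, c₀ = 1311/2348.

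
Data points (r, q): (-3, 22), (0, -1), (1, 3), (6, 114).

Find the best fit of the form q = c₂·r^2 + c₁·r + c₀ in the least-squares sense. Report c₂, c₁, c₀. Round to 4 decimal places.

c₂ = 2.9891, c₁ = 1.2515, c₀ = -1.1267

From the data, Σr^2·r^2 = 1378, Σr^2·r = 190, Σr^2 = 46, Σr·r = 46, Σr = 4, Σ1 = 4.
And Σr^2·q = 4305, Σr·q = 621, Σq = 138.
AᵀA·[c₂, c₁, c₀]ᵀ = Aᵀq becomes [[1378, 190, 46]; [190, 46, 4]; [46, 4, 4]]·[c₂, c₁, c₀]ᵀ = [4305, 621, 138]ᵀ.
Row-reducing yields c₂ = 2478/829, c₁ = 2075/1658, c₀ = -934/829.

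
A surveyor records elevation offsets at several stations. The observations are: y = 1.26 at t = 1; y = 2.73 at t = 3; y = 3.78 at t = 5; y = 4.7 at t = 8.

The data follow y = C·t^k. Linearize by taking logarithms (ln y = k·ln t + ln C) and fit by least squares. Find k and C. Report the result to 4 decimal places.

Let Y = ln y. Fitting Y = k·ln t + ln C by least squares:
XᵀX = [[8.1213, 4.7875]; [4.7875, 4]], rhs = [6.4615, 4.1127]ᵀ  (here Σln t = 4.7875, Σ(ln t)² = 8.1213, Σln y = 4.1127, Σln t·ln y = 6.4615).
Δ = 8.1213·4 − (4.7875)² = 9.5652; k = (6.4615·4 − 4.7875·4.1127)/9.5652 = 0.64364, ln C = (8.1213·4.1127 − 4.7875·6.4615)/9.5652 = 0.25782, so C = exp(0.25782) = 1.29411.

k = 0.6436, C = 1.2941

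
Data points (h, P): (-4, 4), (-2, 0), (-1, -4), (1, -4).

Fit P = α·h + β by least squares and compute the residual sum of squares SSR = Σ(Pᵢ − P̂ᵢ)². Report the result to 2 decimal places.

SSR = 6.77

AᵀA·[α, β]ᵀ = AᵀP reads: 22·α + (-6)·β = -16;  (-6)·α + 4·β = -4.
(Σh·h = 22, Σh = -6, Σ1 = 4, Σh·P = -16, ΣP = -4.)
det = 22·4 − (-6)² = 52.
α = ((-16)·4 − (-6)·(-4))/52 = -22/13; β = (22·(-4) − (-6)·(-16))/52 = -46/13.
Residuals: 10/13, 2/13, -28/13, 16/13; SSR = 88/13.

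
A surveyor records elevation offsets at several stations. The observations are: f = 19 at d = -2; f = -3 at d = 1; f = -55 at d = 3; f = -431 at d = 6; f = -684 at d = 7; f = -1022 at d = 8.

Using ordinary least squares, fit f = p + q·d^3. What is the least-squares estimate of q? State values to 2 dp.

q = -2.00

Entries of AᵀA: Σ1 = 6, Σd^3 = 1091, Σd^3·d^3 = 427243.
For Aᵀf: Σf = -2176, Σd^3·f = -852612.
Normal equations: [[6, 1091]; [1091, 427243]]·[p, q]ᵀ = [-2176, -852612]ᵀ.
Eliminating q: 427243·(row 1) − 1091·(row 2) gives 1373177·p = 427243·(-2176) − 1091·(-852612) = 518924, so p = 518924/1373177.
Then q = ((-852612) − 1091·(518924/1373177))/427243 = -2741656/1373177.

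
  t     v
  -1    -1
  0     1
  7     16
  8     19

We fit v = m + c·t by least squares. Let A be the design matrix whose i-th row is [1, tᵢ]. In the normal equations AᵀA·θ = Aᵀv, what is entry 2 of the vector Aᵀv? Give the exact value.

Entry 2 ↔ basis t, so (Aᵀv)_{2} = Σᵢ (t)·vᵢ = (-1)·(-1) + (0)·(1) + (7)·(16) + (8)·(19) = 265.

265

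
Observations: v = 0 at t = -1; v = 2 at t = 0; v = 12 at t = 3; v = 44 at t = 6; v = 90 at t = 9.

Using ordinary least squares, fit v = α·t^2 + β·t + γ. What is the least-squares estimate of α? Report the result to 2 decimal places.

α = 0.97

Compute the Gram sums: Σt^2·t^2 = 7939, Σt^2·t = 971, Σt^2 = 127, Σt·t = 127, Σt = 17, Σ1 = 5.
Right-hand side: Σt^2·v = 8982, Σt·v = 1110, Σv = 148.
XᵀX·[α, β, γ]ᵀ = Xᵀv becomes [[7939, 971, 127]; [971, 127, 17]; [127, 17, 5]]·[α, β, γ]ᵀ = [8982, 1110, 148]ᵀ.
Solving the 3×3 system (Gaussian elimination) gives α = 14263/14757, β = 18265/14757, γ = 4142/4919.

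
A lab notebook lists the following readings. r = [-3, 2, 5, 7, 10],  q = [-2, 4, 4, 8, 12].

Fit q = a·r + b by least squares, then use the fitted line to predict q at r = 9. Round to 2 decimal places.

Entries of XᵀX: Σr·r = 187, Σr = 21, Σ1 = 5.
And Σr·q = 210, Σq = 26.
So XᵀX·[a, b]ᵀ = Xᵀq: [[187, 21]; [21, 5]]·[a, b]ᵀ = [210, 26]ᵀ.
Determinant 187·5 − 21² = 494.
a = (210·5 − 21·26)/494 = 252/247; b = (187·26 − 21·210)/494 = 226/247.
At r = 9: q̂ = (252/247)·(9) + (226/247)·(1) = 2494/247.

q̂ = 10.10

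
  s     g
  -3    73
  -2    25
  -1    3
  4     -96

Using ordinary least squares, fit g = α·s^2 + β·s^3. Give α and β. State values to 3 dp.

α = 2.072, β = -2.018

Compute the Gram sums: Σs^2·s^2 = 354, Σs^2·s^3 = 748, Σs^3·s^3 = 4890.
Right-hand side: Σs^2·g = -776, Σs^3·g = -8318.
det = 354·4890 − 748² = 1171556.
α = ((-776)·4890 − 748·(-8318))/1171556 = 606806/292889; β = (354·(-8318) − 748·(-776))/1171556 = -591031/292889.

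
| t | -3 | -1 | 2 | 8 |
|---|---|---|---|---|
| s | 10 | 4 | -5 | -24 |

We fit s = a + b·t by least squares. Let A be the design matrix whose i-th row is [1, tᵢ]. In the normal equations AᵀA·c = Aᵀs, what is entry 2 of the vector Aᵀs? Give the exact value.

Entry 2 ↔ basis t, so (Aᵀs)_{2} = Σᵢ (t)·sᵢ = (-3)·(10) + (-1)·(4) + (2)·(-5) + (8)·(-24) = -236.

-236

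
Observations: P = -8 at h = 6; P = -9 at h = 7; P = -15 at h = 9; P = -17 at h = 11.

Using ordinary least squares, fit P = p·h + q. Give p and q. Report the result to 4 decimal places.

p = -1.9492, q = 3.8305

From the data, Σh·h = 287, Σh = 33, Σ1 = 4.
Moment sums: Σh·P = -433, ΣP = -49.
Normal equations: [[287, 33]; [33, 4]]·[p, q]ᵀ = [-433, -49]ᵀ.
Δ = 287·4 − 33² = 59.
p = ((-433)·4 − 33·(-49))/59 = -115/59; q = (287·(-49) − 33·(-433))/59 = 226/59.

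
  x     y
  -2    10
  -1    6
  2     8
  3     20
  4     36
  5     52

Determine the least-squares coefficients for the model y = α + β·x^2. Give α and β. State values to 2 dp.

α = 2.18, β = 2.02

Sums needed: Σ1 = 6, Σx^2 = 59, Σx^2·x^2 = 995.
For Aᵀy: Σy = 132, Σx^2·y = 2134.
AᵀA·[α, β]ᵀ = Aᵀy becomes [[6, 59]; [59, 995]]·[α, β]ᵀ = [132, 2134]ᵀ.
det = 6·995 − 59² = 2489.
α = (132·995 − 59·2134)/2489 = 286/131; β = (6·2134 − 59·132)/2489 = 264/131.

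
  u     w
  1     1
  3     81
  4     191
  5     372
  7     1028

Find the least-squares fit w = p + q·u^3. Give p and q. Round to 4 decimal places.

p = -1.4000, q = 3.0000

The normal system MᵀM·[p, q]ᵀ = Mᵀw is [[5, 560]; [560, 138100]]·[p, q]ᵀ = [1673, 413516]ᵀ.
det = 5·138100 − 560² = 376900.
p = (1673·138100 − 560·413516)/376900 = -7/5; q = (5·413516 − 560·1673)/376900 = 3.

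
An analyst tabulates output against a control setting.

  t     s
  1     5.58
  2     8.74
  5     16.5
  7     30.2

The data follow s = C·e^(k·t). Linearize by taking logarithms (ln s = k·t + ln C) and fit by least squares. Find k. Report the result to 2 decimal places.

k = 0.27

Let Y = ln s. Fitting Y = k·t + ln C by least squares:
AᵀA = [[79.0000, 15.0000]; [15.0000, 4]], rhs = [43.9267, 10.0983]ᵀ  (here Σt = 15.0000, Σ(t)² = 79.0000, Σln s = 10.0983, Σt·ln s = 43.9267).
Δ = 79.0000·4 − (15.0000)² = 91.0000; k = (43.9267·4 − 15.0000·10.0983)/91.0000 = 0.26629, ln C = (79.0000·10.0983 − 15.0000·43.9267)/91.0000 = 1.52599.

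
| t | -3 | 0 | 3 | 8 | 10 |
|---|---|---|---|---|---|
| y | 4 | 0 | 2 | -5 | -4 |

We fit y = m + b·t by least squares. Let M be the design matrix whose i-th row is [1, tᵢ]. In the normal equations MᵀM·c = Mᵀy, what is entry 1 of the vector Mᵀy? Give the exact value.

-3

Entry 1 ↔ basis 1, so (Mᵀy)_{1} = Σᵢ yᵢ = (1)·(4) + (1)·(0) + (1)·(2) + (1)·(-5) + (1)·(-4) = -3.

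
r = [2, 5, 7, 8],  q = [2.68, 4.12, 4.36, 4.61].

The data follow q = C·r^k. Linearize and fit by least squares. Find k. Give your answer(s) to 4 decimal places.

Let Y = ln q. Fitting Y = k·ln r + ln C by least squares:
Σln r = 6.3279, Σ(ln r)² = 11.1814, Σln q = 5.4024, Σln r·ln q = 9.0052.
Normal system: [[11.1814, 6.3279]; [6.3279, 4]]·[k, ln C]ᵀ = [9.0052, 5.4024]ᵀ.
Solving (det = 4.6828): k = 0.39185, ln C = 0.73069.

k = 0.3919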